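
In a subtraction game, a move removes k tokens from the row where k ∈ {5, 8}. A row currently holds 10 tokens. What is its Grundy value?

Grundy values for subtraction set {5, 8}:
k:     0  1  2  3  4  5  6  7  8  9 10
g(k):  0  0  0  0  0  1  1  1  1  1  2
So g(10) = 2.

2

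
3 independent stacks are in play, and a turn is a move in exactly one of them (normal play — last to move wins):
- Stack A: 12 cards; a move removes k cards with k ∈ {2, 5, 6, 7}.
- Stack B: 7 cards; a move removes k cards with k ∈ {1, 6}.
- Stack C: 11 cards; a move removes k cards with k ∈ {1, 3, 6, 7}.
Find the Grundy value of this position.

3

For stack A, compute g(0), g(1), … with moves {2, 5, 6, 7}:
g(0) = mex{} = 0
g(1) = mex{} = 0
g(2) = mex{0} = 1
g(3) = mex{0} = 1
g(4) = mex{1} = 0
g(5) = mex{0,1} = 2
g(6) = mex{0} = 1
g(7) = mex{0,1,2} = 3
g(8) = mex{0,1} = 2
g(9) = mex{0,1,3} = 2
g(10) = mex{0,1,2} = 3
g(11) = mex{0,1,2} = 3
g(12) = mex{1,2,3} = 0
So g(12) = 0.
Grundy values for stack B (subtraction set {1, 6}):
g(0) = mex{} = 0
g(1) = mex{0} = 1
g(2) = mex{1} = 0
g(3) = mex{0} = 1
g(4) = mex{1} = 0
g(5) = mex{0} = 1
g(6) = mex{0,1} = 2
g(7) = mex{1,2} = 0
So g(7) = 0.
For stack C, compute g(0), g(1), … with moves {1, 3, 6, 7}:
k:     0  1  2  3  4  5  6  7  8  9 10 11
g(k):  0  1  0  1  0  1  2  3  2  3  2  3
So g(11) = 3.
The value of a disjunctive sum is the nim-sum of the parts.
Combined value = 0 XOR 0 XOR 3 = 3.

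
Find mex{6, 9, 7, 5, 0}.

1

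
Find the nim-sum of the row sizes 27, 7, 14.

18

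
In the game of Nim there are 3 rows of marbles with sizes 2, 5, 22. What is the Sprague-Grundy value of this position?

17

Compute the nim-sum pairwise:
2 ⊕ 5 = 7
7 ⊕ 22 = 17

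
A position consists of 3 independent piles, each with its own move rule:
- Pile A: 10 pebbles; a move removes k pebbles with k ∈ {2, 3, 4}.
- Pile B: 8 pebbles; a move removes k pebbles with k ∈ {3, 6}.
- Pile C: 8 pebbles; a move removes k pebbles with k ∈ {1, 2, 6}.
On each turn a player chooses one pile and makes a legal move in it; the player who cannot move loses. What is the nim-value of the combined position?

1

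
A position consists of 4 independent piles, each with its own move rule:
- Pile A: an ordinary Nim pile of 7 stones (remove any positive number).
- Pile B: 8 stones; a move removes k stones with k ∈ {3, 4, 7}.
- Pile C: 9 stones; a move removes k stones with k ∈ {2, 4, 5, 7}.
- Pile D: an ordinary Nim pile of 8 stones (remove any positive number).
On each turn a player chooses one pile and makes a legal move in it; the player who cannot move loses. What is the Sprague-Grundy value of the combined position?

Pile A is a plain Nim pile of size 7, so its Grundy value is 7.
Build the Grundy sequence for pile B with g(k) = mex{g(k−s) : s ∈ {3, 4, 7}, s ≤ k}:
g(0) = mex{} = 0
g(1) = mex{} = 0
g(2) = mex{} = 0
g(3) = mex{0} = 1
g(4) = mex{0} = 1
g(5) = mex{0} = 1
g(6) = mex{0,1} = 2
g(7) = mex{0,1} = 2
g(8) = mex{0,1} = 2
So g(8) = 2.
Grundy values for pile C (subtraction set {2, 4, 5, 7}):
k:     0  1  2  3  4  5  6  7  8  9
g(k):  0  0  1  1  2  2  3  3  4  0
So g(9) = 0.
Pile D is a plain Nim pile of size 8, so its Grundy value is 8.
By the Sprague-Grundy theorem, the Grundy value of a sum of independent games is the XOR of the component values.
Combined value = 7 XOR 2 XOR 0 XOR 8 = 13.

13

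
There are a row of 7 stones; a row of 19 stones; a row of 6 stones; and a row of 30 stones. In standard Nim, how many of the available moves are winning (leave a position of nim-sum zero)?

Compute the nim-sum pairwise:
7 XOR 19 = 20
20 XOR 6 = 18
18 XOR 30 = 12
The overall nim-sum is X = 12. A row of size p has a winning move iff p XOR X < p (reduce it to p XOR X).
  7: 7 XOR 12 = 11 ≥ 7 — no move.
  19: 19 XOR 12 = 31 ≥ 19 — no move.
  6: 6 XOR 12 = 10 ≥ 6 — no move.
  30: 30 XOR 12 = 18 < 30 — winning move (to 18).
That gives 1 winning move.

1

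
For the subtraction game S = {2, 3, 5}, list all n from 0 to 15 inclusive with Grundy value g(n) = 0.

Compute g(0), g(1), … for moves {2, 3, 5}:
k:     0  1  2  3  4  5  6  7  8  9 10 11 12 13 14 15
g(k):  0  0  1  1  2  2  3  0  0  1  1  2  2  3  0  0
The P-positions (g = 0) in 0..15 are 0, 1, 7, 8, 14, 15.

0, 1, 7, 8, 14, 15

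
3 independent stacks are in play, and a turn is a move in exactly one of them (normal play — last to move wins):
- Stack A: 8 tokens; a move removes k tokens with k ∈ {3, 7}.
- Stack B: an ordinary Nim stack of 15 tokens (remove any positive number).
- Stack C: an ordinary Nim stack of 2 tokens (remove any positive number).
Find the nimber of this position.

Grundy values for stack A (subtraction set {3, 7}):
k:     0  1  2  3  4  5  6  7  8
g(k):  0  0  0  1  1  1  0  2  2
So g(8) = 2.
Stack B is a plain Nim stack of size 15, so its Grundy value is 15.
Stack C is a plain Nim stack of size 2, so its Grundy value is 2.
By the Sprague-Grundy theorem, the Grundy value of a sum of independent games is the XOR of the component values.
Combined value = 2 XOR 15 XOR 2 = 15.

15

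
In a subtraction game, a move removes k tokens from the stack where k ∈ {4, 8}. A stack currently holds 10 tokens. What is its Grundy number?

2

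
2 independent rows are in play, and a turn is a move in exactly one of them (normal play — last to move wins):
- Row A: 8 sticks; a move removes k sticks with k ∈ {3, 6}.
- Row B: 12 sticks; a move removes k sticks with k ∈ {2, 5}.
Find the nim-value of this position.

0

For row A, compute g(0), g(1), … with moves {3, 6}:
g(0) = mex{} = 0
g(1) = mex{} = 0
g(2) = mex{} = 0
g(3) = mex{0} = 1
g(4) = mex{0} = 1
g(5) = mex{0} = 1
g(6) = mex{0,1} = 2
g(7) = mex{0,1} = 2
g(8) = mex{0,1} = 2
So g(8) = 2.
Grundy values for row B (subtraction set {2, 5}):
g(0) = mex{} = 0
g(1) = mex{} = 0
g(2) = mex{0} = 1
g(3) = mex{0} = 1
g(4) = mex{1} = 0
g(5) = mex{0,1} = 2
g(6) = mex{0} = 1
g(7) = mex{1,2} = 0
g(8) = mex{1} = 0
g(9) = mex{0} = 1
g(10) = mex{0,2} = 1
g(11) = mex{1} = 0
g(12) = mex{0,1} = 2
So g(12) = 2.
The value of a disjunctive sum is the nim-sum of the parts.
Combined value = 2 ⊕ 2 = 0.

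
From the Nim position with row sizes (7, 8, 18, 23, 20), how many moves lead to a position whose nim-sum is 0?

3

In binary:
  00111  (7)
  01000  (8)
  10010  (18)
  10111  (23)
  10100  (20)
  -----
  11110  (30)
The overall nim-sum is X = 30. A row of size p has a winning move iff p XOR X < p (reduce it to p XOR X).
  7: 7 XOR 30 = 25 ≥ 7 — no move.
  8: 8 XOR 30 = 22 ≥ 8 — no move.
  18: 18 XOR 30 = 12 < 18 — winning move (to 12).
  23: 23 XOR 30 = 9 < 23 — winning move (to 9).
  20: 20 XOR 30 = 10 < 20 — winning move (to 10).
That gives 3 winning moves.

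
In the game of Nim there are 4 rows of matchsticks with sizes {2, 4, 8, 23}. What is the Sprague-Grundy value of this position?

Bitwise XOR of the heap sizes:
  00010  (2)
  00100  (4)
  01000  (8)
  10111  (23)
  -----
  11001  (25)

25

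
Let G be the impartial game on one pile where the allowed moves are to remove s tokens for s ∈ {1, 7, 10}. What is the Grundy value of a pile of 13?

3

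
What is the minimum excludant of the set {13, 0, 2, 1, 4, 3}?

The values 0, 1, 2, 3, 4 are all present; 5 is the first non-negative integer missing from the set.

5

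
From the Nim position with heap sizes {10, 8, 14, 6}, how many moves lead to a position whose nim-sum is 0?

Compute the nim-sum pairwise:
10 ⊕ 8 = 2
2 ⊕ 14 = 12
12 ⊕ 6 = 10
The overall nim-sum is X = 10. A heap of size p has a winning move iff p XOR X < p (reduce it to p XOR X).
  10: 10 XOR 10 = 0 < 10 — winning move (to 0).
  8: 8 XOR 10 = 2 < 8 — winning move (to 2).
  14: 14 XOR 10 = 4 < 14 — winning move (to 4).
  6: 6 XOR 10 = 12 ≥ 6 — no move.
That gives 3 winning moves.

3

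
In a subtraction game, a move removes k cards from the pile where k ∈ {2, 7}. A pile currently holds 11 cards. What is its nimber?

Build the Grundy sequence with g(k) = mex{g(k−s) : s ∈ {2, 7}, s ≤ k}:
k:     0  1  2  3  4  5  6  7  8  9 10 11
g(k):  0  0  1  1  0  0  1  1  2  0  0  1
So g(11) = 1.

1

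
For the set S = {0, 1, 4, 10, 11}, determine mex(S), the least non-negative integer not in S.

2

The values 0, 1 are all present; 2 is the first non-negative integer missing from the set.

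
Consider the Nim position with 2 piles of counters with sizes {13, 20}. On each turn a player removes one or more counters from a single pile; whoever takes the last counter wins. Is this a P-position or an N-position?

N-position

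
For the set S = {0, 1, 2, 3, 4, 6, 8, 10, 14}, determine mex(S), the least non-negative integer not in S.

5

The values 0, 1, 2, 3, 4 are all present; 5 is the first non-negative integer missing from the set.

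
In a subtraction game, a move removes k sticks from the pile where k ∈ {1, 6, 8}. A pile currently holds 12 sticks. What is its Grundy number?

1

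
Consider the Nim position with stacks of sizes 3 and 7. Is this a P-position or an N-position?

N-position

Compute the nim-sum pairwise:
3 XOR 7 = 4
The nim-sum is 4 ≠ 0, so this is an N-position: the player to move can win.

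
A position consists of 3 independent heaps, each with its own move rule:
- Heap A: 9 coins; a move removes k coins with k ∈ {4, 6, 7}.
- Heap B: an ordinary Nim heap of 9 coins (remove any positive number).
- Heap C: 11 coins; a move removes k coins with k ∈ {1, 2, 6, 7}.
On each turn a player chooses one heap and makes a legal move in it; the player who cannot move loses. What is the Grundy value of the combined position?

11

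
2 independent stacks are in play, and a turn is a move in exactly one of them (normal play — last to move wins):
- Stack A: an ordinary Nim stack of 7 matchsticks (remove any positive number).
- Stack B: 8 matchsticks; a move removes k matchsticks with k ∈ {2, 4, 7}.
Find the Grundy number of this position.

Stack A is a plain Nim stack of size 7, so its Grundy value is 7.
Build the Grundy sequence for stack B with g(k) = mex{g(k−s) : s ∈ {2, 4, 7}, s ≤ k}:
k:     0  1  2  3  4  5  6  7  8
g(k):  0  0  1  1  2  2  0  3  1
So g(8) = 1.
By the Sprague-Grundy theorem, the Grundy value of a sum of independent games is the XOR of the component values.
Combined value = 7 XOR 1 = 6.

6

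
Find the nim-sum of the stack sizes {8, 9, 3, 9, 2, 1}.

Nim-sum: 8 XOR 9 XOR 3 XOR 9 XOR 2 XOR 1 = 8.

8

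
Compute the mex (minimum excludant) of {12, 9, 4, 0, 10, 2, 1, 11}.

3

The values 0, 1, 2 are all present; 3 is the first non-negative integer missing from the set.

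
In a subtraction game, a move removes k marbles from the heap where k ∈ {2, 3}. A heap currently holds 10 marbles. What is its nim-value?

Build the Grundy sequence with g(k) = mex{g(k−s) : s ∈ {2, 3}, s ≤ k}:
g(0) = mex{} = 0
g(1) = mex{} = 0
g(2) = mex{0} = 1
g(3) = mex{0} = 1
g(4) = mex{0,1} = 2
g(5) = mex{1} = 0
g(6) = mex{1,2} = 0
g(7) = mex{0,2} = 1
g(8) = mex{0} = 1
g(9) = mex{0,1} = 2
g(10) = mex{1} = 0
So g(10) = 0.

0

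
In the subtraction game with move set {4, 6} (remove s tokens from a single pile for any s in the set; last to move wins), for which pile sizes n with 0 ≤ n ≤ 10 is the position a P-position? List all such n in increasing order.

0, 1, 2, 3, 10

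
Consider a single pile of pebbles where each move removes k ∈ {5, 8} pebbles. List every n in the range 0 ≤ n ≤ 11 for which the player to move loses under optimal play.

0, 1, 2, 3, 4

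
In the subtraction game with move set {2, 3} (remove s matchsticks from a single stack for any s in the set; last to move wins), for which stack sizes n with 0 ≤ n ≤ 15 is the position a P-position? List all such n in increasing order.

0, 1, 5, 6, 10, 11, 15

Build the Grundy sequence with g(k) = mex{g(k−s) : s ∈ {2, 3}, s ≤ k}:
k:     0  1  2  3  4  5  6  7  8  9 10 11 12 13 14 15
g(k):  0  0  1  1  2  0  0  1  1  2  0  0  1  1  2  0
The P-positions (g = 0) in 0..15 are 0, 1, 5, 6, 10, 11, 15.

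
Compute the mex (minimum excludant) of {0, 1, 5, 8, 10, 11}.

2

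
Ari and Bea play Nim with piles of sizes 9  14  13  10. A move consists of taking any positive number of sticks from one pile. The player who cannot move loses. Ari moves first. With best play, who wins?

Bea wins

Nim-sum: 9 ^ 14 ^ 13 ^ 10 = 0.
The nim-sum is 0, so this is a P-position: the player to move is in a losing position under optimal play; Ari is about to move from it and so loses — Bea wins.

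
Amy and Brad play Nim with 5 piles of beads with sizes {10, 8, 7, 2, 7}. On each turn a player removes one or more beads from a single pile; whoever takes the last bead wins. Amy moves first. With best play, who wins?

Compute the nim-sum pairwise:
10 ⊕ 8 = 2
2 ⊕ 7 = 5
5 ⊕ 2 = 7
7 ⊕ 7 = 0
The nim-sum is 0, so this is a P-position: the player to move is in a losing position under optimal play; Amy is about to move from it and so loses — Brad wins.

Brad wins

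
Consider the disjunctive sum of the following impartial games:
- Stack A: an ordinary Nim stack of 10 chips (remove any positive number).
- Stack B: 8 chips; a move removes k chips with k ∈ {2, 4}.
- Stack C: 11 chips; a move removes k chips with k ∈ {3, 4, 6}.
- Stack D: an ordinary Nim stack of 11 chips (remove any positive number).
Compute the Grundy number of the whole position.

0

Stack A is a plain Nim stack of size 10, so its Grundy value is 10.
Build the Grundy sequence for stack B with g(k) = mex{g(k−s) : s ∈ {2, 4}, s ≤ k}:
k:     0  1  2  3  4  5  6  7  8
g(k):  0  0  1  1  2  2  0  0  1
So g(8) = 1.
Grundy values for stack C (subtraction set {3, 4, 6}):
k:     0  1  2  3  4  5  6  7  8  9 10 11
g(k):  0  0  0  1  1  1  2  2  2  0  0  0
So g(11) = 0.
Stack D is a plain Nim stack of size 11, so its Grundy value is 11.
By the Sprague-Grundy theorem, the Grundy value of a sum of independent games is the XOR of the component values.
Combined value = 10 XOR 1 XOR 0 XOR 11 = 0.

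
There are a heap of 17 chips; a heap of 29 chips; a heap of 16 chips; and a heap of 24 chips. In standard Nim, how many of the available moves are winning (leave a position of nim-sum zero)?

1

Nim-sum: 17 ⊕ 29 ⊕ 16 ⊕ 24 = 4.
The overall nim-sum is X = 4. A heap of size p has a winning move iff p XOR X < p (reduce it to p XOR X).
  17: 17 XOR 4 = 21 ≥ 17 — no move.
  29: 29 XOR 4 = 25 < 29 — winning move (to 25).
  16: 16 XOR 4 = 20 ≥ 16 — no move.
  24: 24 XOR 4 = 28 ≥ 24 — no move.
That gives 1 winning move.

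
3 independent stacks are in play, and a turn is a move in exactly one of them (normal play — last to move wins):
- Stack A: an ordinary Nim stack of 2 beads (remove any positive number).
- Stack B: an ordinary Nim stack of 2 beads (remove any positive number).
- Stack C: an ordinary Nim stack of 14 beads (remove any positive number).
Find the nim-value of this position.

14

Stack A is a plain Nim stack of size 2, so its Grundy value is 2.
Stack B is a plain Nim stack of size 2, so its Grundy value is 2.
Stack C is a plain Nim stack of size 14, so its Grundy value is 14.
By the Sprague-Grundy theorem, the Grundy value of a sum of independent games is the XOR of the component values.
Combined value = 2 ⊕ 2 ⊕ 14 = 14.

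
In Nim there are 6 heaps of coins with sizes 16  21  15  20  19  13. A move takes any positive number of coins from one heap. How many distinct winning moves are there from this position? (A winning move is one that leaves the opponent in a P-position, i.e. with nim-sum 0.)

Compute the nim-sum pairwise:
16 XOR 21 = 5
5 XOR 15 = 10
10 XOR 20 = 30
30 XOR 19 = 13
13 XOR 13 = 0
The nim-sum is already 0, so every move leaves a nonzero nim-sum — there are no winning moves.

0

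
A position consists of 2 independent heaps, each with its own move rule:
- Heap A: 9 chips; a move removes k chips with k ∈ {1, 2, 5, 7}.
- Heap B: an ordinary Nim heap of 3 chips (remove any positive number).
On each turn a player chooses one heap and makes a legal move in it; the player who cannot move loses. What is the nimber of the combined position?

3

For heap A, compute g(0), g(1), … with moves {1, 2, 5, 7}:
g(0) = mex{} = 0
g(1) = mex{0} = 1
g(2) = mex{0,1} = 2
g(3) = mex{1,2} = 0
g(4) = mex{0,2} = 1
g(5) = mex{0,1} = 2
g(6) = mex{1,2} = 0
g(7) = mex{0,2} = 1
g(8) = mex{0,1} = 2
g(9) = mex{1,2} = 0
So g(9) = 0.
Heap B is a plain Nim heap of size 3, so its Grundy value is 3.
By the Sprague-Grundy theorem, the Grundy value of a sum of independent games is the XOR of the component values.
Combined value = 0 ⊕ 3 = 3.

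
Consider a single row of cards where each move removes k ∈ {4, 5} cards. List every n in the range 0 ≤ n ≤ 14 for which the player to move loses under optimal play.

0, 1, 2, 3, 9, 10, 11, 12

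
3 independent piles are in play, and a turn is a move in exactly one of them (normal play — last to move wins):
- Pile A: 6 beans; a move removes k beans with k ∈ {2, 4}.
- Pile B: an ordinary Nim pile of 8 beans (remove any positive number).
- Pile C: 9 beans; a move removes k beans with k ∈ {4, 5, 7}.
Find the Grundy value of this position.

10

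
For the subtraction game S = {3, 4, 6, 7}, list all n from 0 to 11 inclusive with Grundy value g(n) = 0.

0, 1, 2, 10, 11

Build the Grundy sequence with g(k) = mex{g(k−s) : s ∈ {3, 4, 6, 7}, s ≤ k}:
k:     0  1  2  3  4  5  6  7  8  9 10 11
g(k):  0  0  0  1  1  1  2  2  2  3  0  0
The P-positions (g = 0) in 0..11 are 0, 1, 2, 10, 11.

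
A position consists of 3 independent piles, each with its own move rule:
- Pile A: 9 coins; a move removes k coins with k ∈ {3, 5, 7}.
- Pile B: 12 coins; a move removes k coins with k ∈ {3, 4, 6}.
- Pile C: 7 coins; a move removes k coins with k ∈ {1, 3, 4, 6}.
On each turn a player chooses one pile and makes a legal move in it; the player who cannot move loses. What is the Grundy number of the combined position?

For pile A, compute g(0), g(1), … with moves {3, 5, 7}:
g(0) = mex{} = 0
g(1) = mex{} = 0
g(2) = mex{} = 0
g(3) = mex{0} = 1
g(4) = mex{0} = 1
g(5) = mex{0} = 1
g(6) = mex{0,1} = 2
g(7) = mex{0,1} = 2
g(8) = mex{0,1} = 2
g(9) = mex{0,1,2} = 3
So g(9) = 3.
For pile B, compute g(0), g(1), … with moves {3, 4, 6}:
k:     0  1  2  3  4  5  6  7  8  9 10 11 12
g(k):  0  0  0  1  1  1  2  2  2  0  0  0  1
So g(12) = 1.
For pile C, compute g(0), g(1), … with moves {1, 3, 4, 6}:
k:     0  1  2  3  4  5  6  7
g(k):  0  1  0  1  2  3  2  0
So g(7) = 0.
The value of a disjunctive sum is the nim-sum of the parts.
Combined value = 3 ⊕ 1 ⊕ 0 = 2.

2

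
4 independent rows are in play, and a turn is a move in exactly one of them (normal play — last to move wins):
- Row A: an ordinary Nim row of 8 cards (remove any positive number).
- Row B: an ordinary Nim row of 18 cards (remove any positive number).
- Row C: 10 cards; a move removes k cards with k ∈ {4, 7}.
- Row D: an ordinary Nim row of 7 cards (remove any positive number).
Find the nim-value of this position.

31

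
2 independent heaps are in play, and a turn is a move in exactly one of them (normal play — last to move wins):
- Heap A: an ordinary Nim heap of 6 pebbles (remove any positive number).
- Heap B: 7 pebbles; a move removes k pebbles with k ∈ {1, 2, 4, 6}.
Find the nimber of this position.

Heap A is a plain Nim heap of size 6, so its Grundy value is 6.
For heap B, compute g(0), g(1), … with moves {1, 2, 4, 6}:
g(0) = mex{} = 0
g(1) = mex{0} = 1
g(2) = mex{0,1} = 2
g(3) = mex{1,2} = 0
g(4) = mex{0,2} = 1
g(5) = mex{0,1} = 2
g(6) = mex{0,1,2} = 3
g(7) = mex{0,1,2,3} = 4
So g(7) = 4.
The value of a disjunctive sum is the nim-sum of the parts.
Combined value = 6 ⊕ 4 = 2.

2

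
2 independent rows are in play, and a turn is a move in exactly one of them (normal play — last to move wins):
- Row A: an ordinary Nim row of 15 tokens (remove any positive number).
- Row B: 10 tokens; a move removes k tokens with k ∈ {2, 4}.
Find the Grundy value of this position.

13

Row A is a plain Nim row of size 15, so its Grundy value is 15.
Grundy values for row B (subtraction set {2, 4}):
g(0) = mex{} = 0
g(1) = mex{} = 0
g(2) = mex{0} = 1
g(3) = mex{0} = 1
g(4) = mex{0,1} = 2
g(5) = mex{0,1} = 2
g(6) = mex{1,2} = 0
g(7) = mex{1,2} = 0
g(8) = mex{0,2} = 1
g(9) = mex{0,2} = 1
g(10) = mex{0,1} = 2
So g(10) = 2.
By the Sprague-Grundy theorem, the Grundy value of a sum of independent games is the XOR of the component values.
Combined value = 15 XOR 2 = 13.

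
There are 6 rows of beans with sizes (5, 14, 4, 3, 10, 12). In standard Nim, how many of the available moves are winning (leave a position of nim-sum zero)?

Bitwise XOR of the heap sizes:
  0101  (5)
  1110  (14)
  0100  (4)
  0011  (3)
  1010  (10)
  1100  (12)
  ----
  1010  (10)
The overall nim-sum is X = 10. A row of size p has a winning move iff p XOR X < p (reduce it to p XOR X).
  5: 5 XOR 10 = 15 ≥ 5 — no move.
  14: 14 XOR 10 = 4 < 14 — winning move (to 4).
  4: 4 XOR 10 = 14 ≥ 4 — no move.
  3: 3 XOR 10 = 9 ≥ 3 — no move.
  10: 10 XOR 10 = 0 < 10 — winning move (to 0).
  12: 12 XOR 10 = 6 < 12 — winning move (to 6).
That gives 3 winning moves.

3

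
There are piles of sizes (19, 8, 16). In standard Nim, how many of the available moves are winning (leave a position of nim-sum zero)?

1

Nim-sum: 19 XOR 8 XOR 16 = 11.
The overall nim-sum is X = 11. A pile of size p has a winning move iff p XOR X < p (reduce it to p XOR X).
  19: 19 XOR 11 = 24 ≥ 19 — no move.
  8: 8 XOR 11 = 3 < 8 — winning move (to 3).
  16: 16 XOR 11 = 27 ≥ 16 — no move.
That gives 1 winning move.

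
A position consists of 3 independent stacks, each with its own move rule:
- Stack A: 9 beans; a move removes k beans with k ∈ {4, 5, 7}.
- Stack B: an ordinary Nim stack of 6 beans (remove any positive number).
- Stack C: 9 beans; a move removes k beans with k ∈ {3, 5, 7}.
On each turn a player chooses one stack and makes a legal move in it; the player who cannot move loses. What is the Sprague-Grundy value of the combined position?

7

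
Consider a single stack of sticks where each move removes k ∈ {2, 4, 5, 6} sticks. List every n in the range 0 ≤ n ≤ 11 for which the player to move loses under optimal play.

0, 1, 8, 9

Compute g(0), g(1), … for moves {2, 4, 5, 6}:
g(0) = mex{} = 0
g(1) = mex{} = 0
g(2) = mex{0} = 1
g(3) = mex{0} = 1
g(4) = mex{0,1} = 2
g(5) = mex{0,1} = 2
g(6) = mex{0,1,2} = 3
g(7) = mex{0,1,2} = 3
g(8) = mex{1,2,3} = 0
g(9) = mex{1,2,3} = 0
g(10) = mex{0,2,3} = 1
g(11) = mex{0,2,3} = 1
The P-positions (g = 0) in 0..11 are 0, 1, 8, 9.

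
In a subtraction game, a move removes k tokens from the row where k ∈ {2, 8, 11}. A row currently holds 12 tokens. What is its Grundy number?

1

Build the Grundy sequence with g(k) = mex{g(k−s) : s ∈ {2, 8, 11}, s ≤ k}:
k:     0  1  2  3  4  5  6  7  8  9 10 11 12
g(k):  0  0  1  1  0  0  1  1  2  2  0  3  1
So g(12) = 1.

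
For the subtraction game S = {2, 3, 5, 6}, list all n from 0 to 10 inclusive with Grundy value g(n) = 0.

Build the Grundy sequence with g(k) = mex{g(k−s) : s ∈ {2, 3, 5, 6}, s ≤ k}:
g(0) = mex{} = 0
g(1) = mex{} = 0
g(2) = mex{0} = 1
g(3) = mex{0} = 1
g(4) = mex{0,1} = 2
g(5) = mex{0,1} = 2
g(6) = mex{0,1,2} = 3
g(7) = mex{0,1,2} = 3
g(8) = mex{1,2,3} = 0
g(9) = mex{1,2,3} = 0
g(10) = mex{0,2,3} = 1
The P-positions (g = 0) in 0..10 are 0, 1, 8, 9.

0, 1, 8, 9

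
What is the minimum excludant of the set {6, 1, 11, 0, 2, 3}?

4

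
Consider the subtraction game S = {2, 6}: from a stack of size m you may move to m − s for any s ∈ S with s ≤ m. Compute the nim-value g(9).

Compute g(0), g(1), … for moves {2, 6}:
g(0) = mex{} = 0
g(1) = mex{} = 0
g(2) = mex{0} = 1
g(3) = mex{0} = 1
g(4) = mex{1} = 0
g(5) = mex{1} = 0
g(6) = mex{0} = 1
g(7) = mex{0} = 1
g(8) = mex{1} = 0
g(9) = mex{1} = 0
So g(9) = 0.

0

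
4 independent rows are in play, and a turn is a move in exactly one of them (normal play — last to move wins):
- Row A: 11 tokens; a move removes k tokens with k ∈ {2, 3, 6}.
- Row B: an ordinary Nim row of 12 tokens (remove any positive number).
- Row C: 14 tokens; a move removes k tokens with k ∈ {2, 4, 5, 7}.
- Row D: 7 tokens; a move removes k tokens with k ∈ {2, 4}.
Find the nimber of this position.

15

Grundy values for row A (subtraction set {2, 3, 6}):
g(0) = mex{} = 0
g(1) = mex{} = 0
g(2) = mex{0} = 1
g(3) = mex{0} = 1
g(4) = mex{0,1} = 2
g(5) = mex{1} = 0
g(6) = mex{0,1,2} = 3
g(7) = mex{0,2} = 1
g(8) = mex{0,1,3} = 2
g(9) = mex{1,3} = 0
g(10) = mex{1,2} = 0
g(11) = mex{0,2} = 1
So g(11) = 1.
Row B is a plain Nim row of size 12, so its Grundy value is 12.
For row C, compute g(0), g(1), … with moves {2, 4, 5, 7}:
k:     0  1  2  3  4  5  6  7  8  9 10 11 12 13 14
g(k):  0  0  1  1  2  2  3  3  4  0  0  1  1  2  2
So g(14) = 2.
Grundy values for row D (subtraction set {2, 4}):
g(0) = mex{} = 0
g(1) = mex{} = 0
g(2) = mex{0} = 1
g(3) = mex{0} = 1
g(4) = mex{0,1} = 2
g(5) = mex{0,1} = 2
g(6) = mex{1,2} = 0
g(7) = mex{1,2} = 0
So g(7) = 0.
By the Sprague-Grundy theorem, the Grundy value of a sum of independent games is the XOR of the component values.
Combined value = 1 ⊕ 12 ⊕ 2 ⊕ 0 = 15.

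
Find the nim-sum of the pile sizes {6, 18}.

Compute the nim-sum pairwise:
6 ^ 18 = 20

20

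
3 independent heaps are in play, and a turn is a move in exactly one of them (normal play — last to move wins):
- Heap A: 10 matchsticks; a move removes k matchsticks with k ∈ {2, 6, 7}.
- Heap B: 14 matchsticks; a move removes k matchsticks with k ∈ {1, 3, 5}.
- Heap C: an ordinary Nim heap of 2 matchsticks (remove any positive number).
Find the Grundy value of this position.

1

For heap A, compute g(0), g(1), … with moves {2, 6, 7}:
g(0) = mex{} = 0
g(1) = mex{} = 0
g(2) = mex{0} = 1
g(3) = mex{0} = 1
g(4) = mex{1} = 0
g(5) = mex{1} = 0
g(6) = mex{0} = 1
g(7) = mex{0} = 1
g(8) = mex{0,1} = 2
g(9) = mex{1} = 0
g(10) = mex{0,1,2} = 3
So g(10) = 3.
For heap B, compute g(0), g(1), … with moves {1, 3, 5}:
g(0) = mex{} = 0
g(1) = mex{0} = 1
g(2) = mex{1} = 0
g(3) = mex{0} = 1
g(4) = mex{1} = 0
g(5) = mex{0} = 1
g(6) = mex{1} = 0
g(7) = mex{0} = 1
g(8) = mex{1} = 0
g(9) = mex{0} = 1
g(10) = mex{1} = 0
g(11) = mex{0} = 1
g(12) = mex{1} = 0
g(13) = mex{0} = 1
g(14) = mex{1} = 0
So g(14) = 0.
Heap C is a plain Nim heap of size 2, so its Grundy value is 2.
The value of a disjunctive sum is the nim-sum of the parts.
Combined value = 3 XOR 0 XOR 2 = 1.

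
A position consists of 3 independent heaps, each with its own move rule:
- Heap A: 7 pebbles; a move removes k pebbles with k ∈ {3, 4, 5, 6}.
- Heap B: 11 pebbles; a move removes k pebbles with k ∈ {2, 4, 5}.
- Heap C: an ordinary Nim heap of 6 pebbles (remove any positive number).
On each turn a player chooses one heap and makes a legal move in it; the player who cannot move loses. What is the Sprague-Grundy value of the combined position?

Grundy values for heap A (subtraction set {3, 4, 5, 6}):
k:     0  1  2  3  4  5  6  7
g(k):  0  0  0  1  1  1  2  2
So g(7) = 2.
Build the Grundy sequence for heap B with g(k) = mex{g(k−s) : s ∈ {2, 4, 5}, s ≤ k}:
k:     0  1  2  3  4  5  6  7  8  9 10 11
g(k):  0  0  1  1  2  2  3  0  0  1  1  2
So g(11) = 2.
Heap C is a plain Nim heap of size 6, so its Grundy value is 6.
The value of a disjunctive sum is the nim-sum of the parts.
Combined value = 2 XOR 2 XOR 6 = 6.

6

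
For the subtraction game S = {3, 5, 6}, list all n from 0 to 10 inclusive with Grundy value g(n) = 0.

0, 1, 2, 9, 10

Compute g(0), g(1), … for moves {3, 5, 6}:
k:     0  1  2  3  4  5  6  7  8  9 10
g(k):  0  0  0  1  1  1  2  2  2  0  0
The P-positions (g = 0) in 0..10 are 0, 1, 2, 9, 10.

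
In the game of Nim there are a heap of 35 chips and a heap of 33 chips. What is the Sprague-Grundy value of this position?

Compute the nim-sum pairwise:
35 ^ 33 = 2

2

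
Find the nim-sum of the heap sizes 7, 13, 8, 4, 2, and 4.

0

Compute the nim-sum pairwise:
7 XOR 13 = 10
10 XOR 8 = 2
2 XOR 4 = 6
6 XOR 2 = 4
4 XOR 4 = 0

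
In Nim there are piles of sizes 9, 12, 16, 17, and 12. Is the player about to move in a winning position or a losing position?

Winning position

Write each in binary and XOR column by column:
  01001  (9)
  01100  (12)
  10000  (16)
  10001  (17)
  01100  (12)
  -----
  01000  (8)
The nim-sum is 8 ≠ 0, so this is an N-position: the player to move can win.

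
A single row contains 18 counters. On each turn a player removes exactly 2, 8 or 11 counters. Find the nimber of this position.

Grundy values for subtraction set {2, 8, 11}:
k:     0  1  2  3  4  5  6  7  8  9 10 11 12 13 14 15 16 17 18
g(k):  0  0  1  1  0  0  1  1  2  2  0  3  1  2  0  3  1  0  2
So g(18) = 2.

2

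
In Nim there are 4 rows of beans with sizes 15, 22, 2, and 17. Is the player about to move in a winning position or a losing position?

Nim-sum: 15 ^ 22 ^ 2 ^ 17 = 10.
The nim-sum is 10 ≠ 0, so this is an N-position: the player to move can win.

Winning position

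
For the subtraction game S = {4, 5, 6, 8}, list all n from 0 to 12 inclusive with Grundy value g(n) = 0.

Build the Grundy sequence with g(k) = mex{g(k−s) : s ∈ {4, 5, 6, 8}, s ≤ k}:
g(0) = mex{} = 0
g(1) = mex{} = 0
g(2) = mex{} = 0
g(3) = mex{} = 0
g(4) = mex{0} = 1
g(5) = mex{0} = 1
g(6) = mex{0} = 1
g(7) = mex{0} = 1
g(8) = mex{0,1} = 2
g(9) = mex{0,1} = 2
g(10) = mex{0,1} = 2
g(11) = mex{0,1} = 2
g(12) = mex{1,2} = 0
The P-positions (g = 0) in 0..12 are 0, 1, 2, 3, 12.

0, 1, 2, 3, 12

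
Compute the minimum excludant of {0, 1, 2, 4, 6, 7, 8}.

The values 0, 1, 2 are all present; 3 is the first non-negative integer missing from the set.

3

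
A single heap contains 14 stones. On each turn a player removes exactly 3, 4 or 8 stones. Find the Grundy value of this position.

0

Compute g(0), g(1), … for moves {3, 4, 8}:
k:     0  1  2  3  4  5  6  7  8  9 10 11 12 13 14
g(k):  0  0  0  1  1  1  2  0  2  3  1  3  0  0  0
So g(14) = 0.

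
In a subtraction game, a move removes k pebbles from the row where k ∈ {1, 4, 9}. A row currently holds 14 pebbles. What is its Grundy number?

Grundy values for subtraction set {1, 4, 9}:
g(0) = mex{} = 0
g(1) = mex{0} = 1
g(2) = mex{1} = 0
g(3) = mex{0} = 1
g(4) = mex{0,1} = 2
g(5) = mex{1,2} = 0
g(6) = mex{0} = 1
g(7) = mex{1} = 0
g(8) = mex{0,2} = 1
g(9) = mex{0,1} = 2
g(10) = mex{1,2} = 0
g(11) = mex{0} = 1
g(12) = mex{1} = 0
g(13) = mex{0,2} = 1
g(14) = mex{0,1} = 2
So g(14) = 2.

2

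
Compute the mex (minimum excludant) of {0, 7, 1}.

The values 0, 1 are all present; 2 is the first non-negative integer missing from the set.

2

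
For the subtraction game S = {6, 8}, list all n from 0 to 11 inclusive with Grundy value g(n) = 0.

0, 1, 2, 3, 4, 5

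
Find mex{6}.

0 is not in the set, so the mex is 0.

0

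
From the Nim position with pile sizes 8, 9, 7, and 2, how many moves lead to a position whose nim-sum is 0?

Bitwise XOR of the heap sizes:
  1000  (8)
  1001  (9)
  0111  (7)
  0010  (2)
  ----
  0100  (4)
The overall nim-sum is X = 4. A pile of size p has a winning move iff p XOR X < p (reduce it to p XOR X).
  8: 8 XOR 4 = 12 ≥ 8 — no move.
  9: 9 XOR 4 = 13 ≥ 9 — no move.
  7: 7 XOR 4 = 3 < 7 — winning move (to 3).
  2: 2 XOR 4 = 6 ≥ 2 — no move.
That gives 1 winning move.

1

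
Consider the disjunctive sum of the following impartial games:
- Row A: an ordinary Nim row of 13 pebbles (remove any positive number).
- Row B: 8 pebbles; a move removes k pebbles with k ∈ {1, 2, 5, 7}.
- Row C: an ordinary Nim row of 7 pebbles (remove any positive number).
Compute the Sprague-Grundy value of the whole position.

8

Row A is a plain Nim row of size 13, so its Grundy value is 13.
Build the Grundy sequence for row B with g(k) = mex{g(k−s) : s ∈ {1, 2, 5, 7}, s ≤ k}:
k:     0  1  2  3  4  5  6  7  8
g(k):  0  1  2  0  1  2  0  1  2
So g(8) = 2.
Row C is a plain Nim row of size 7, so its Grundy value is 7.
By the Sprague-Grundy theorem, the Grundy value of a sum of independent games is the XOR of the component values.
Combined value = 13 XOR 2 XOR 7 = 8.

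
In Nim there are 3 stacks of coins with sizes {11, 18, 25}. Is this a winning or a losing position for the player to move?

Write each in binary and XOR column by column:
  01011  (11)
  10010  (18)
  11001  (25)
  -----
  00000  (0)
The nim-sum is 0, so this is a P-position: the player to move is in a losing position under optimal play.

Losing position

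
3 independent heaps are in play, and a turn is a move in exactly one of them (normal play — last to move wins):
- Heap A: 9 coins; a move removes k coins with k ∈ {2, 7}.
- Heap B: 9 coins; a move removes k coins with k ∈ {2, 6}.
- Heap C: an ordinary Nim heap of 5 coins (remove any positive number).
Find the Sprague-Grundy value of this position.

5

For heap A, compute g(0), g(1), … with moves {2, 7}:
k:     0  1  2  3  4  5  6  7  8  9
g(k):  0  0  1  1  0  0  1  1  2  0
So g(9) = 0.
For heap B, compute g(0), g(1), … with moves {2, 6}:
k:     0  1  2  3  4  5  6  7  8  9
g(k):  0  0  1  1  0  0  1  1  0  0
So g(9) = 0.
Heap C is a plain Nim heap of size 5, so its Grundy value is 5.
By the Sprague-Grundy theorem, the Grundy value of a sum of independent games is the XOR of the component values.
Combined value = 0 XOR 0 XOR 5 = 5.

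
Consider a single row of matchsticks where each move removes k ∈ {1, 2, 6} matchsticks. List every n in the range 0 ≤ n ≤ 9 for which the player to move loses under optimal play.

0, 3, 7

Compute g(0), g(1), … for moves {1, 2, 6}:
k:     0  1  2  3  4  5  6  7  8  9
g(k):  0  1  2  0  1  2  3  0  1  2
The P-positions (g = 0) in 0..9 are 0, 3, 7.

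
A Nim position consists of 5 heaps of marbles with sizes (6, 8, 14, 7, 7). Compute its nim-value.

0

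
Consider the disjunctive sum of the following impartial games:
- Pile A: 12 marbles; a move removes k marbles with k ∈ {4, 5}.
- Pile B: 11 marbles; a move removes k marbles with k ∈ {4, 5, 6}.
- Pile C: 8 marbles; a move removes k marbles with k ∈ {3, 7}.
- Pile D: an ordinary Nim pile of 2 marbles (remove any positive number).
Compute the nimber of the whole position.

0

Grundy values for pile A (subtraction set {4, 5}):
k:     0  1  2  3  4  5  6  7  8  9 10 11 12
g(k):  0  0  0  0  1  1  1  1  2  0  0  0  0
So g(12) = 0.
For pile B, compute g(0), g(1), … with moves {4, 5, 6}:
g(0) = mex{} = 0
g(1) = mex{} = 0
g(2) = mex{} = 0
g(3) = mex{} = 0
g(4) = mex{0} = 1
g(5) = mex{0} = 1
g(6) = mex{0} = 1
g(7) = mex{0} = 1
g(8) = mex{0,1} = 2
g(9) = mex{0,1} = 2
g(10) = mex{1} = 0
g(11) = mex{1} = 0
So g(11) = 0.
For pile C, compute g(0), g(1), … with moves {3, 7}:
k:     0  1  2  3  4  5  6  7  8
g(k):  0  0  0  1  1  1  0  2  2
So g(8) = 2.
Pile D is a plain Nim pile of size 2, so its Grundy value is 2.
The value of a disjunctive sum is the nim-sum of the parts.
Combined value = 0 ⊕ 0 ⊕ 2 ⊕ 2 = 0.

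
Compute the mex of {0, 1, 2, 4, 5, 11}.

The values 0, 1, 2 are all present; 3 is the first non-negative integer missing from the set.

3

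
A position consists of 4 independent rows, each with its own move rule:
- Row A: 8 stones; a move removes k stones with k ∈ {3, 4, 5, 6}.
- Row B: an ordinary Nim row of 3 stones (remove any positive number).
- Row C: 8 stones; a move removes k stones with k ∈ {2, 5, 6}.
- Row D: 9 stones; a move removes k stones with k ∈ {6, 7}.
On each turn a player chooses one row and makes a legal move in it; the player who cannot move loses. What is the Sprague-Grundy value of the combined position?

0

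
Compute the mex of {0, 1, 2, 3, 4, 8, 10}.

The values 0, 1, 2, 3, 4 are all present; 5 is the first non-negative integer missing from the set.

5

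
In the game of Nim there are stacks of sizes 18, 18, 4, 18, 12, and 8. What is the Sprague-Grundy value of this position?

18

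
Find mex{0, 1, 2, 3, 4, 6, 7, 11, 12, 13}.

5

The values 0, 1, 2, 3, 4 are all present; 5 is the first non-negative integer missing from the set.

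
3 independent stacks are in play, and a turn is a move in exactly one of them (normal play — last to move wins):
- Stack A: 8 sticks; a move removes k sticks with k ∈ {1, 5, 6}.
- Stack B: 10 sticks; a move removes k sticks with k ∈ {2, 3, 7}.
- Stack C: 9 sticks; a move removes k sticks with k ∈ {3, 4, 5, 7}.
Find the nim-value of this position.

Build the Grundy sequence for stack A with g(k) = mex{g(k−s) : s ∈ {1, 5, 6}, s ≤ k}:
k:     0  1  2  3  4  5  6  7  8
g(k):  0  1  0  1  0  1  2  3  2
So g(8) = 2.
For stack B, compute g(0), g(1), … with moves {2, 3, 7}:
k:     0  1  2  3  4  5  6  7  8  9 10
g(k):  0  0  1  1  2  0  0  1  1  2  0
So g(10) = 0.
Build the Grundy sequence for stack C with g(k) = mex{g(k−s) : s ∈ {3, 4, 5, 7}, s ≤ k}:
g(0) = mex{} = 0
g(1) = mex{} = 0
g(2) = mex{} = 0
g(3) = mex{0} = 1
g(4) = mex{0} = 1
g(5) = mex{0} = 1
g(6) = mex{0,1} = 2
g(7) = mex{0,1} = 2
g(8) = mex{0,1} = 2
g(9) = mex{0,1,2} = 3
So g(9) = 3.
By the Sprague-Grundy theorem, the Grundy value of a sum of independent games is the XOR of the component values.
Combined value = 2 ⊕ 0 ⊕ 3 = 1.

1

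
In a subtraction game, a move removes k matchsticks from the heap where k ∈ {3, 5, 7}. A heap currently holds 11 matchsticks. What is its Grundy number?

0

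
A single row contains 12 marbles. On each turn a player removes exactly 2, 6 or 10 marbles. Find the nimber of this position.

Compute g(0), g(1), … for moves {2, 6, 10}:
g(0) = mex{} = 0
g(1) = mex{} = 0
g(2) = mex{0} = 1
g(3) = mex{0} = 1
g(4) = mex{1} = 0
g(5) = mex{1} = 0
g(6) = mex{0} = 1
g(7) = mex{0} = 1
g(8) = mex{1} = 0
g(9) = mex{1} = 0
g(10) = mex{0} = 1
g(11) = mex{0} = 1
g(12) = mex{1} = 0
So g(12) = 0.

0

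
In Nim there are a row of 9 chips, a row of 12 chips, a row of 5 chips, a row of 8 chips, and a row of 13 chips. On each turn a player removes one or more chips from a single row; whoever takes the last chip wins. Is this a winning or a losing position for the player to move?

Winning position

Nim-sum: 9 XOR 12 XOR 5 XOR 8 XOR 13 = 5.
The nim-sum is 5 ≠ 0, so this is an N-position: the player to move can win.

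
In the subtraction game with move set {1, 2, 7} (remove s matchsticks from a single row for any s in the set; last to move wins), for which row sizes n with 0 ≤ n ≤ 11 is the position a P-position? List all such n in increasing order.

0, 3, 6, 9

Grundy values for subtraction set {1, 2, 7}:
k:     0  1  2  3  4  5  6  7  8  9 10 11
g(k):  0  1  2  0  1  2  0  1  2  0  1  2
The P-positions (g = 0) in 0..11 are 0, 3, 6, 9.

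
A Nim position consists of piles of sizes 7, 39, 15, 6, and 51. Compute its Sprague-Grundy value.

Nim-sum: 7 ^ 39 ^ 15 ^ 6 ^ 51 = 26.

26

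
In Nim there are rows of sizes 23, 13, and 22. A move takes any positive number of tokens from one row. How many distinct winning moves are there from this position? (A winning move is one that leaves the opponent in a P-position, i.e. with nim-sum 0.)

In binary:
  10111  (23)
  01101  (13)
  10110  (22)
  -----
  01100  (12)
The overall nim-sum is X = 12. A row of size p has a winning move iff p XOR X < p (reduce it to p XOR X).
  23: 23 XOR 12 = 27 ≥ 23 — no move.
  13: 13 XOR 12 = 1 < 13 — winning move (to 1).
  22: 22 XOR 12 = 26 ≥ 22 — no move.
That gives 1 winning move.

1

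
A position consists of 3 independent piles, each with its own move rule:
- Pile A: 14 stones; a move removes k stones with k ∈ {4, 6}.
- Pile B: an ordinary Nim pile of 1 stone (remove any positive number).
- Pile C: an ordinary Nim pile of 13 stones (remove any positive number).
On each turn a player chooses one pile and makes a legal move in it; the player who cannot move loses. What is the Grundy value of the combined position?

Grundy values for pile A (subtraction set {4, 6}):
k:     0  1  2  3  4  5  6  7  8  9 10 11 12 13 14
g(k):  0  0  0  0  1  1  1  1  2  2  0  0  0  0  1
So g(14) = 1.
Pile B is a plain Nim pile of size 1, so its Grundy value is 1.
Pile C is a plain Nim pile of size 13, so its Grundy value is 13.
The value of a disjunctive sum is the nim-sum of the parts.
Combined value = 1 XOR 1 XOR 13 = 13.

13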